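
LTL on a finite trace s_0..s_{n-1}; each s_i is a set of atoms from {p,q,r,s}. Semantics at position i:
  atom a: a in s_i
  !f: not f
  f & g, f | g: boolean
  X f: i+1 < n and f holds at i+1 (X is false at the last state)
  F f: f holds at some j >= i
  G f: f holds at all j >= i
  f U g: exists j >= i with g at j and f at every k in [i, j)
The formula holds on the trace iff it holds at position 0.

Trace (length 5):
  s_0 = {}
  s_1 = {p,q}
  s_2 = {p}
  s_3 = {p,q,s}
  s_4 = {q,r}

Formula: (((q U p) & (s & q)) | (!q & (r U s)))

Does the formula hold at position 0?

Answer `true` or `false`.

s_0={}: (((q U p) & (s & q)) | (!q & (r U s)))=False ((q U p) & (s & q))=False (q U p)=False q=False p=False (s & q)=False s=False (!q & (r U s))=False !q=True (r U s)=False r=False
s_1={p,q}: (((q U p) & (s & q)) | (!q & (r U s)))=False ((q U p) & (s & q))=False (q U p)=True q=True p=True (s & q)=False s=False (!q & (r U s))=False !q=False (r U s)=False r=False
s_2={p}: (((q U p) & (s & q)) | (!q & (r U s)))=False ((q U p) & (s & q))=False (q U p)=True q=False p=True (s & q)=False s=False (!q & (r U s))=False !q=True (r U s)=False r=False
s_3={p,q,s}: (((q U p) & (s & q)) | (!q & (r U s)))=True ((q U p) & (s & q))=True (q U p)=True q=True p=True (s & q)=True s=True (!q & (r U s))=False !q=False (r U s)=True r=False
s_4={q,r}: (((q U p) & (s & q)) | (!q & (r U s)))=False ((q U p) & (s & q))=False (q U p)=False q=True p=False (s & q)=False s=False (!q & (r U s))=False !q=False (r U s)=False r=True

Answer: false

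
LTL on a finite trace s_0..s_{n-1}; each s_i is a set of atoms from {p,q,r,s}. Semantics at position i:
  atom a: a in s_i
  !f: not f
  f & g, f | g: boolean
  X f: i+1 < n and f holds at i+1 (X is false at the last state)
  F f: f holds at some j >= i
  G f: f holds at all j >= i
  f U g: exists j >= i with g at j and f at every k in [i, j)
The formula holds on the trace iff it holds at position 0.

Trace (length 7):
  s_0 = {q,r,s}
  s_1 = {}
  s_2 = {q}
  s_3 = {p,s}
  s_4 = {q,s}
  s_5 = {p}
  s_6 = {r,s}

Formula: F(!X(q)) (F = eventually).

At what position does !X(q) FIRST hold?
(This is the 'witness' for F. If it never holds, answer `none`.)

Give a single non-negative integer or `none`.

s_0={q,r,s}: !X(q)=True X(q)=False q=True
s_1={}: !X(q)=False X(q)=True q=False
s_2={q}: !X(q)=True X(q)=False q=True
s_3={p,s}: !X(q)=False X(q)=True q=False
s_4={q,s}: !X(q)=True X(q)=False q=True
s_5={p}: !X(q)=True X(q)=False q=False
s_6={r,s}: !X(q)=True X(q)=False q=False
F(!X(q)) holds; first witness at position 0.

Answer: 0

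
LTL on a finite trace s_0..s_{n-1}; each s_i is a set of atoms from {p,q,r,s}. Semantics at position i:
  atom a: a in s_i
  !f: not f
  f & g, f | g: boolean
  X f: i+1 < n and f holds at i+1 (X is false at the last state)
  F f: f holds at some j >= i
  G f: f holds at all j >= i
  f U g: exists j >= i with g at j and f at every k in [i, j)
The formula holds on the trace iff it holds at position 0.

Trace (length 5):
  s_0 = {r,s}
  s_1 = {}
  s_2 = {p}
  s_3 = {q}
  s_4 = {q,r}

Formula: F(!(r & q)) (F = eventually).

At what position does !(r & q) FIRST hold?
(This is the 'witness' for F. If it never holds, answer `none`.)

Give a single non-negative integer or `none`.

Answer: 0

Derivation:
s_0={r,s}: !(r & q)=True (r & q)=False r=True q=False
s_1={}: !(r & q)=True (r & q)=False r=False q=False
s_2={p}: !(r & q)=True (r & q)=False r=False q=False
s_3={q}: !(r & q)=True (r & q)=False r=False q=True
s_4={q,r}: !(r & q)=False (r & q)=True r=True q=True
F(!(r & q)) holds; first witness at position 0.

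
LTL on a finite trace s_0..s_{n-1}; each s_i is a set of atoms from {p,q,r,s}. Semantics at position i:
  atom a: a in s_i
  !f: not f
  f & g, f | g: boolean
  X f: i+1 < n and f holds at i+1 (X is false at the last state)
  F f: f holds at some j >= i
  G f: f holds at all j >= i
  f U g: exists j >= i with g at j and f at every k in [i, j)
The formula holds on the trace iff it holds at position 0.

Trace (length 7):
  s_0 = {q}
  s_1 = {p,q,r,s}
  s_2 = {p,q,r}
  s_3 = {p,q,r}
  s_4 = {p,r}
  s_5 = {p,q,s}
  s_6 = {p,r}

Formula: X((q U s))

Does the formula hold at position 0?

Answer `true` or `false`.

Answer: true

Derivation:
s_0={q}: X((q U s))=True (q U s)=True q=True s=False
s_1={p,q,r,s}: X((q U s))=False (q U s)=True q=True s=True
s_2={p,q,r}: X((q U s))=False (q U s)=False q=True s=False
s_3={p,q,r}: X((q U s))=False (q U s)=False q=True s=False
s_4={p,r}: X((q U s))=True (q U s)=False q=False s=False
s_5={p,q,s}: X((q U s))=False (q U s)=True q=True s=True
s_6={p,r}: X((q U s))=False (q U s)=False q=False s=False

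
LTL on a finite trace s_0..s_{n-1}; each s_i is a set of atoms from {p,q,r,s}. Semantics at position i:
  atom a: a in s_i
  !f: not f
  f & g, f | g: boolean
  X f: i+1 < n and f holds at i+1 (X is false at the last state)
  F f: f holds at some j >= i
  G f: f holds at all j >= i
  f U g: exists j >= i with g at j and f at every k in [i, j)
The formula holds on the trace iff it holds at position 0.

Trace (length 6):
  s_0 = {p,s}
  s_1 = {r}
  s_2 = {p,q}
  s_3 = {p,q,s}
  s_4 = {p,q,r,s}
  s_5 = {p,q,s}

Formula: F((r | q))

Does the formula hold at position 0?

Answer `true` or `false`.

s_0={p,s}: F((r | q))=True (r | q)=False r=False q=False
s_1={r}: F((r | q))=True (r | q)=True r=True q=False
s_2={p,q}: F((r | q))=True (r | q)=True r=False q=True
s_3={p,q,s}: F((r | q))=True (r | q)=True r=False q=True
s_4={p,q,r,s}: F((r | q))=True (r | q)=True r=True q=True
s_5={p,q,s}: F((r | q))=True (r | q)=True r=False q=True

Answer: true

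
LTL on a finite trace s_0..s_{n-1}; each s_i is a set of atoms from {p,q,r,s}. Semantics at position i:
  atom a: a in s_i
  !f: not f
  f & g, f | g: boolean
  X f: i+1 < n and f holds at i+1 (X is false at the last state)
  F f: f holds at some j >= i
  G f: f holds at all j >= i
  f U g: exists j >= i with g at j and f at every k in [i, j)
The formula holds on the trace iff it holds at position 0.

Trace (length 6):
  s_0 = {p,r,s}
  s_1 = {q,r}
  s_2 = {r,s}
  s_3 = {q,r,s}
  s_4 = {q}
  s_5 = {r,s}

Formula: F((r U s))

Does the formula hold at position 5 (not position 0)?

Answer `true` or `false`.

Answer: true

Derivation:
s_0={p,r,s}: F((r U s))=True (r U s)=True r=True s=True
s_1={q,r}: F((r U s))=True (r U s)=True r=True s=False
s_2={r,s}: F((r U s))=True (r U s)=True r=True s=True
s_3={q,r,s}: F((r U s))=True (r U s)=True r=True s=True
s_4={q}: F((r U s))=True (r U s)=False r=False s=False
s_5={r,s}: F((r U s))=True (r U s)=True r=True s=True
Evaluating at position 5: result = True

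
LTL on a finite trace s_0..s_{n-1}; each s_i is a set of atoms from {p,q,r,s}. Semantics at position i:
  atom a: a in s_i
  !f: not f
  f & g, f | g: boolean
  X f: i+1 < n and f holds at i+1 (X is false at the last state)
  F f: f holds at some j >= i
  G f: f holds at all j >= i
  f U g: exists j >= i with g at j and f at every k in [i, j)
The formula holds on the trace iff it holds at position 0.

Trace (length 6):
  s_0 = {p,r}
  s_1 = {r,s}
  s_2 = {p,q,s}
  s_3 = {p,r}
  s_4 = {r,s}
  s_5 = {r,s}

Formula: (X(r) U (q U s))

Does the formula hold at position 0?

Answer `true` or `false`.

s_0={p,r}: (X(r) U (q U s))=True X(r)=True r=True (q U s)=False q=False s=False
s_1={r,s}: (X(r) U (q U s))=True X(r)=False r=True (q U s)=True q=False s=True
s_2={p,q,s}: (X(r) U (q U s))=True X(r)=True r=False (q U s)=True q=True s=True
s_3={p,r}: (X(r) U (q U s))=True X(r)=True r=True (q U s)=False q=False s=False
s_4={r,s}: (X(r) U (q U s))=True X(r)=True r=True (q U s)=True q=False s=True
s_5={r,s}: (X(r) U (q U s))=True X(r)=False r=True (q U s)=True q=False s=True

Answer: true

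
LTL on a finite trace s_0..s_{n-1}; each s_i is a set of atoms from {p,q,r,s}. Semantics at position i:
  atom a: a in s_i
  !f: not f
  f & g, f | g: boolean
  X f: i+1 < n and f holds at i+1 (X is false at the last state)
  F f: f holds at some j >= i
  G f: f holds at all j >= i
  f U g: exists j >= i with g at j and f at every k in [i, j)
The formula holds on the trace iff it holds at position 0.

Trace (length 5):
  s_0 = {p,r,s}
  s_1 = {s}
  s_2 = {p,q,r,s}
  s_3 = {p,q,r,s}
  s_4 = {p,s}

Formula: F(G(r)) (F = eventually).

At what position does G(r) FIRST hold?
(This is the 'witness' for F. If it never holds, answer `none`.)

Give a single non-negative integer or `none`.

Answer: none

Derivation:
s_0={p,r,s}: G(r)=False r=True
s_1={s}: G(r)=False r=False
s_2={p,q,r,s}: G(r)=False r=True
s_3={p,q,r,s}: G(r)=False r=True
s_4={p,s}: G(r)=False r=False
F(G(r)) does not hold (no witness exists).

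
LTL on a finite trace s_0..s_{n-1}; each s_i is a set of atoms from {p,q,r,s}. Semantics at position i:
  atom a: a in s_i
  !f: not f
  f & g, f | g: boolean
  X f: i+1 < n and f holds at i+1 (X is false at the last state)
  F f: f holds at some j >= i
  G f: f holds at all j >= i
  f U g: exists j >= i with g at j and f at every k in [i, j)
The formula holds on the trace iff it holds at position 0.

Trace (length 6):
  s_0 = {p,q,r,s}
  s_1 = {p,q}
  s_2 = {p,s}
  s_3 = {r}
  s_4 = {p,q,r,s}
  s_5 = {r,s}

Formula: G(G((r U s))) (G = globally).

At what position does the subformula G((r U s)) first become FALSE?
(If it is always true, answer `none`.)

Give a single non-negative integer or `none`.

Answer: 0

Derivation:
s_0={p,q,r,s}: G((r U s))=False (r U s)=True r=True s=True
s_1={p,q}: G((r U s))=False (r U s)=False r=False s=False
s_2={p,s}: G((r U s))=True (r U s)=True r=False s=True
s_3={r}: G((r U s))=True (r U s)=True r=True s=False
s_4={p,q,r,s}: G((r U s))=True (r U s)=True r=True s=True
s_5={r,s}: G((r U s))=True (r U s)=True r=True s=True
G(G((r U s))) holds globally = False
First violation at position 0.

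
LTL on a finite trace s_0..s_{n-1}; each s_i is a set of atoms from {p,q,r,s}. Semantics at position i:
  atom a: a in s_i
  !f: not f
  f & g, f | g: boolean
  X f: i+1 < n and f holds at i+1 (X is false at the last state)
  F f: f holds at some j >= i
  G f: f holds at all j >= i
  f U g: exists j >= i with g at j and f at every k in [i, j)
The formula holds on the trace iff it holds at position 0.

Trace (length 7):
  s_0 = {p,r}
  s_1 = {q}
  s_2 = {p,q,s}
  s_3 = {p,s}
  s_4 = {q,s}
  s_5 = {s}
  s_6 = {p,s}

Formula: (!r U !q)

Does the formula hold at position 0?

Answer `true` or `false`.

Answer: true

Derivation:
s_0={p,r}: (!r U !q)=True !r=False r=True !q=True q=False
s_1={q}: (!r U !q)=True !r=True r=False !q=False q=True
s_2={p,q,s}: (!r U !q)=True !r=True r=False !q=False q=True
s_3={p,s}: (!r U !q)=True !r=True r=False !q=True q=False
s_4={q,s}: (!r U !q)=True !r=True r=False !q=False q=True
s_5={s}: (!r U !q)=True !r=True r=False !q=True q=False
s_6={p,s}: (!r U !q)=True !r=True r=False !q=True q=False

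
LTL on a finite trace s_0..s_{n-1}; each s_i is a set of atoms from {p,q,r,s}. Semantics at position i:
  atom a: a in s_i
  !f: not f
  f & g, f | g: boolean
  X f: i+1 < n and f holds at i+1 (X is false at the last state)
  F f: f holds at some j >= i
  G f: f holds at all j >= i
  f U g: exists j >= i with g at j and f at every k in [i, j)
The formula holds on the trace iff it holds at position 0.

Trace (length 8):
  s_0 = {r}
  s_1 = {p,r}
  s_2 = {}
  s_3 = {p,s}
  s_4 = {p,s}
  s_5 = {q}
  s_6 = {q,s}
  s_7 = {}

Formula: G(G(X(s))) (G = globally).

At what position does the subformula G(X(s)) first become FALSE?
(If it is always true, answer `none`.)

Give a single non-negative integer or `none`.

Answer: 0

Derivation:
s_0={r}: G(X(s))=False X(s)=False s=False
s_1={p,r}: G(X(s))=False X(s)=False s=False
s_2={}: G(X(s))=False X(s)=True s=False
s_3={p,s}: G(X(s))=False X(s)=True s=True
s_4={p,s}: G(X(s))=False X(s)=False s=True
s_5={q}: G(X(s))=False X(s)=True s=False
s_6={q,s}: G(X(s))=False X(s)=False s=True
s_7={}: G(X(s))=False X(s)=False s=False
G(G(X(s))) holds globally = False
First violation at position 0.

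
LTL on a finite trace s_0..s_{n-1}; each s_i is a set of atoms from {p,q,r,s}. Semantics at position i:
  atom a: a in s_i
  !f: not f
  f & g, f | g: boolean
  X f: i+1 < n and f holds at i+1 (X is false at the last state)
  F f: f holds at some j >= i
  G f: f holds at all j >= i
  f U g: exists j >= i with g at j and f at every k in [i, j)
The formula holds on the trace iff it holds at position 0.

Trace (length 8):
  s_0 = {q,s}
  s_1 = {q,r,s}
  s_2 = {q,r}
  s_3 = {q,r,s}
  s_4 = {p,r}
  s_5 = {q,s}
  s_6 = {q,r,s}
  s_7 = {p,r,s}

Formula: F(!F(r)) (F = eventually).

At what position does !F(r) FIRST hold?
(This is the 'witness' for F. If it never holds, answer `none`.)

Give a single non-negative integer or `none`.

Answer: none

Derivation:
s_0={q,s}: !F(r)=False F(r)=True r=False
s_1={q,r,s}: !F(r)=False F(r)=True r=True
s_2={q,r}: !F(r)=False F(r)=True r=True
s_3={q,r,s}: !F(r)=False F(r)=True r=True
s_4={p,r}: !F(r)=False F(r)=True r=True
s_5={q,s}: !F(r)=False F(r)=True r=False
s_6={q,r,s}: !F(r)=False F(r)=True r=True
s_7={p,r,s}: !F(r)=False F(r)=True r=True
F(!F(r)) does not hold (no witness exists).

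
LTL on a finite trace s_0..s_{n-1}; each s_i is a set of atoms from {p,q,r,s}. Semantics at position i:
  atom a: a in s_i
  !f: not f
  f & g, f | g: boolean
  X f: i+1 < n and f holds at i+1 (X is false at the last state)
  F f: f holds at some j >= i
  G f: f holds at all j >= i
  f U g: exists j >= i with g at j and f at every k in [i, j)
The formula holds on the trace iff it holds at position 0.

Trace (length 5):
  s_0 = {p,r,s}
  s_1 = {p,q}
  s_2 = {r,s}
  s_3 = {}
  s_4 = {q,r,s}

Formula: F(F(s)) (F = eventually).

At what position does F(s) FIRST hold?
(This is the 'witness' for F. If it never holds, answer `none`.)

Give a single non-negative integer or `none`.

Answer: 0

Derivation:
s_0={p,r,s}: F(s)=True s=True
s_1={p,q}: F(s)=True s=False
s_2={r,s}: F(s)=True s=True
s_3={}: F(s)=True s=False
s_4={q,r,s}: F(s)=True s=True
F(F(s)) holds; first witness at position 0.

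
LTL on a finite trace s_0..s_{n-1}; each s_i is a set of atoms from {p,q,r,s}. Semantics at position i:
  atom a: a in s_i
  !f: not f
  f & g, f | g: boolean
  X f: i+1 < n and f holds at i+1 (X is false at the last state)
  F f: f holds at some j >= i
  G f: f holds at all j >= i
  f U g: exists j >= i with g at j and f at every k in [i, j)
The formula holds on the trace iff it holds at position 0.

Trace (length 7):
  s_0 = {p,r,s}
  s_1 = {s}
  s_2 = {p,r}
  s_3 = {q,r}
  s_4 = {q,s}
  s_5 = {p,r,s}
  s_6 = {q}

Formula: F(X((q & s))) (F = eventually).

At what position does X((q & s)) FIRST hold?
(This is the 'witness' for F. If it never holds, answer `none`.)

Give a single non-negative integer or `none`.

s_0={p,r,s}: X((q & s))=False (q & s)=False q=False s=True
s_1={s}: X((q & s))=False (q & s)=False q=False s=True
s_2={p,r}: X((q & s))=False (q & s)=False q=False s=False
s_3={q,r}: X((q & s))=True (q & s)=False q=True s=False
s_4={q,s}: X((q & s))=False (q & s)=True q=True s=True
s_5={p,r,s}: X((q & s))=False (q & s)=False q=False s=True
s_6={q}: X((q & s))=False (q & s)=False q=True s=False
F(X((q & s))) holds; first witness at position 3.

Answer: 3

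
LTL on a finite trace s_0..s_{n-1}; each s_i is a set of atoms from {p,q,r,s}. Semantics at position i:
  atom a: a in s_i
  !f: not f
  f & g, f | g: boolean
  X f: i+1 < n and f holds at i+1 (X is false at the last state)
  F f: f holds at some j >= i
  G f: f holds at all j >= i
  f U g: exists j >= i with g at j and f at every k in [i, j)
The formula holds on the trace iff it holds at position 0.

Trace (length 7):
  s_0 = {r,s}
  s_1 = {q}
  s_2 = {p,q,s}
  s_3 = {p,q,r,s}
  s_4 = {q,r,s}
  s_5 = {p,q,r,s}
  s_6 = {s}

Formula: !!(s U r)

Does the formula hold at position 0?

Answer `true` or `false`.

Answer: true

Derivation:
s_0={r,s}: !!(s U r)=True !(s U r)=False (s U r)=True s=True r=True
s_1={q}: !!(s U r)=False !(s U r)=True (s U r)=False s=False r=False
s_2={p,q,s}: !!(s U r)=True !(s U r)=False (s U r)=True s=True r=False
s_3={p,q,r,s}: !!(s U r)=True !(s U r)=False (s U r)=True s=True r=True
s_4={q,r,s}: !!(s U r)=True !(s U r)=False (s U r)=True s=True r=True
s_5={p,q,r,s}: !!(s U r)=True !(s U r)=False (s U r)=True s=True r=True
s_6={s}: !!(s U r)=False !(s U r)=True (s U r)=False s=True r=False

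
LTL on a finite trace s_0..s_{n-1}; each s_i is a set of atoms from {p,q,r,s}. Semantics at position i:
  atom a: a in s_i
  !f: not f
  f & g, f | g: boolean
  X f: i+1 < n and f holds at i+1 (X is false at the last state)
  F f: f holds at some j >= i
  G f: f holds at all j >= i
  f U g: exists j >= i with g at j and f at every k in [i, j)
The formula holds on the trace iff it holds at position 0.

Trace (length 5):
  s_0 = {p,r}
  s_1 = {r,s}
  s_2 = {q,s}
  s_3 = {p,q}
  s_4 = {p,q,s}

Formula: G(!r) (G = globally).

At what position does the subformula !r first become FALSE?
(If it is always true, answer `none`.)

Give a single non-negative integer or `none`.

Answer: 0

Derivation:
s_0={p,r}: !r=False r=True
s_1={r,s}: !r=False r=True
s_2={q,s}: !r=True r=False
s_3={p,q}: !r=True r=False
s_4={p,q,s}: !r=True r=False
G(!r) holds globally = False
First violation at position 0.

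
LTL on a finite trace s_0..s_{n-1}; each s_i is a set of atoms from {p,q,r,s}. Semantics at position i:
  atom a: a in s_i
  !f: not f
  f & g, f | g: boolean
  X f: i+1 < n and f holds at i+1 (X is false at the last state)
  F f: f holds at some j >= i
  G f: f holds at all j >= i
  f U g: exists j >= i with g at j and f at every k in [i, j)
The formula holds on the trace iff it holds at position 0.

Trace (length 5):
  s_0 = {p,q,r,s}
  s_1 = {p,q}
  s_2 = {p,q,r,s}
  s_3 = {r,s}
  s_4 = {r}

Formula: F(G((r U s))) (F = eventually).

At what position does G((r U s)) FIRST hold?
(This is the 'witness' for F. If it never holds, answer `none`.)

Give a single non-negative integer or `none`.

Answer: none

Derivation:
s_0={p,q,r,s}: G((r U s))=False (r U s)=True r=True s=True
s_1={p,q}: G((r U s))=False (r U s)=False r=False s=False
s_2={p,q,r,s}: G((r U s))=False (r U s)=True r=True s=True
s_3={r,s}: G((r U s))=False (r U s)=True r=True s=True
s_4={r}: G((r U s))=False (r U s)=False r=True s=False
F(G((r U s))) does not hold (no witness exists).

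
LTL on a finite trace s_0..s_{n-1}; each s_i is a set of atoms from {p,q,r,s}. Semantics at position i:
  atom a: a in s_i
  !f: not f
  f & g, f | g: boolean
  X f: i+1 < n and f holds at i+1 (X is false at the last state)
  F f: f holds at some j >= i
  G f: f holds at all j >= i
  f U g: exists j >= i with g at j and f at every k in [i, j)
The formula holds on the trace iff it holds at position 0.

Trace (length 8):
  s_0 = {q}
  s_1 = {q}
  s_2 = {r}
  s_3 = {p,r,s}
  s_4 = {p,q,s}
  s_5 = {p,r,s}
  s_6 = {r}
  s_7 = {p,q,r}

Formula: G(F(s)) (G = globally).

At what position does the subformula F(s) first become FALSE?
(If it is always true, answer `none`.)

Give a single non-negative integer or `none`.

Answer: 6

Derivation:
s_0={q}: F(s)=True s=False
s_1={q}: F(s)=True s=False
s_2={r}: F(s)=True s=False
s_3={p,r,s}: F(s)=True s=True
s_4={p,q,s}: F(s)=True s=True
s_5={p,r,s}: F(s)=True s=True
s_6={r}: F(s)=False s=False
s_7={p,q,r}: F(s)=False s=False
G(F(s)) holds globally = False
First violation at position 6.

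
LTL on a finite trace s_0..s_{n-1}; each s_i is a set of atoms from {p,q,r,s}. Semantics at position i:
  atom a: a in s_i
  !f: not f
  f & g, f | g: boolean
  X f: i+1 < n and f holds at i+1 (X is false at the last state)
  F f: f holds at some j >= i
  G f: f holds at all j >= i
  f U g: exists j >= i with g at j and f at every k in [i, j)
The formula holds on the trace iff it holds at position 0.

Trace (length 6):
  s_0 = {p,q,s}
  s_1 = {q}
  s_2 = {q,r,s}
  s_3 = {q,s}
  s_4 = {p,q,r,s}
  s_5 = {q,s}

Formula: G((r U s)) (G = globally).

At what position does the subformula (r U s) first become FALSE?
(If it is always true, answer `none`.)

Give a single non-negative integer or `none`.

s_0={p,q,s}: (r U s)=True r=False s=True
s_1={q}: (r U s)=False r=False s=False
s_2={q,r,s}: (r U s)=True r=True s=True
s_3={q,s}: (r U s)=True r=False s=True
s_4={p,q,r,s}: (r U s)=True r=True s=True
s_5={q,s}: (r U s)=True r=False s=True
G((r U s)) holds globally = False
First violation at position 1.

Answer: 1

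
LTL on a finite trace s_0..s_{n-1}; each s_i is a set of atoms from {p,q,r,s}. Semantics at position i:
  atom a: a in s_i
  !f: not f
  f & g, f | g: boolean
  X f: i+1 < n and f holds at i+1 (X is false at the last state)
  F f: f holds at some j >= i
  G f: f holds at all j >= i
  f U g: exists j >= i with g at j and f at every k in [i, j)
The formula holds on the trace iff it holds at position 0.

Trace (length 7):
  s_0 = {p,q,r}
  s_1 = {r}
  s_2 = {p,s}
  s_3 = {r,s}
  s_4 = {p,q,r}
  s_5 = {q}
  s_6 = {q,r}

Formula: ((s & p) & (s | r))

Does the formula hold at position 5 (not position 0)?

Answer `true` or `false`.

Answer: false

Derivation:
s_0={p,q,r}: ((s & p) & (s | r))=False (s & p)=False s=False p=True (s | r)=True r=True
s_1={r}: ((s & p) & (s | r))=False (s & p)=False s=False p=False (s | r)=True r=True
s_2={p,s}: ((s & p) & (s | r))=True (s & p)=True s=True p=True (s | r)=True r=False
s_3={r,s}: ((s & p) & (s | r))=False (s & p)=False s=True p=False (s | r)=True r=True
s_4={p,q,r}: ((s & p) & (s | r))=False (s & p)=False s=False p=True (s | r)=True r=True
s_5={q}: ((s & p) & (s | r))=False (s & p)=False s=False p=False (s | r)=False r=False
s_6={q,r}: ((s & p) & (s | r))=False (s & p)=False s=False p=False (s | r)=True r=True
Evaluating at position 5: result = False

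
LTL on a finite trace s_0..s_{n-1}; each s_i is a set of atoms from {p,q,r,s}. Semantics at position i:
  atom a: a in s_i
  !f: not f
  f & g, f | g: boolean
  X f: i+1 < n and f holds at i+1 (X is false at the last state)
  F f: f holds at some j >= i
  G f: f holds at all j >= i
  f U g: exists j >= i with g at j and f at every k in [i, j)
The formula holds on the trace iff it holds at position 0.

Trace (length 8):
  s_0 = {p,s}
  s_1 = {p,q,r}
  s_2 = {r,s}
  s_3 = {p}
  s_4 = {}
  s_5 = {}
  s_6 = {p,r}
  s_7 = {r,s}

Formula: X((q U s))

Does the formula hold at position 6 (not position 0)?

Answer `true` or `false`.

Answer: true

Derivation:
s_0={p,s}: X((q U s))=True (q U s)=True q=False s=True
s_1={p,q,r}: X((q U s))=True (q U s)=True q=True s=False
s_2={r,s}: X((q U s))=False (q U s)=True q=False s=True
s_3={p}: X((q U s))=False (q U s)=False q=False s=False
s_4={}: X((q U s))=False (q U s)=False q=False s=False
s_5={}: X((q U s))=False (q U s)=False q=False s=False
s_6={p,r}: X((q U s))=True (q U s)=False q=False s=False
s_7={r,s}: X((q U s))=False (q U s)=True q=False s=True
Evaluating at position 6: result = True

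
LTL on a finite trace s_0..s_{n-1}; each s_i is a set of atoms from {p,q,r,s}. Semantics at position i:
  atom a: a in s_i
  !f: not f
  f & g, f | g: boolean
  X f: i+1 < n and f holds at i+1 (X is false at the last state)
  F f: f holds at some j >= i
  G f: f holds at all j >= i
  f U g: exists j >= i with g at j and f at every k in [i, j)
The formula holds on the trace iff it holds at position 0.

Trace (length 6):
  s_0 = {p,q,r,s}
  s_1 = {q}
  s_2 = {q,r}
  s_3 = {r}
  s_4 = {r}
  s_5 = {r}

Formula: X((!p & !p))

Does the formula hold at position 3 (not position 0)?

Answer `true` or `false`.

Answer: true

Derivation:
s_0={p,q,r,s}: X((!p & !p))=True (!p & !p)=False !p=False p=True
s_1={q}: X((!p & !p))=True (!p & !p)=True !p=True p=False
s_2={q,r}: X((!p & !p))=True (!p & !p)=True !p=True p=False
s_3={r}: X((!p & !p))=True (!p & !p)=True !p=True p=False
s_4={r}: X((!p & !p))=True (!p & !p)=True !p=True p=False
s_5={r}: X((!p & !p))=False (!p & !p)=True !p=True p=False
Evaluating at position 3: result = True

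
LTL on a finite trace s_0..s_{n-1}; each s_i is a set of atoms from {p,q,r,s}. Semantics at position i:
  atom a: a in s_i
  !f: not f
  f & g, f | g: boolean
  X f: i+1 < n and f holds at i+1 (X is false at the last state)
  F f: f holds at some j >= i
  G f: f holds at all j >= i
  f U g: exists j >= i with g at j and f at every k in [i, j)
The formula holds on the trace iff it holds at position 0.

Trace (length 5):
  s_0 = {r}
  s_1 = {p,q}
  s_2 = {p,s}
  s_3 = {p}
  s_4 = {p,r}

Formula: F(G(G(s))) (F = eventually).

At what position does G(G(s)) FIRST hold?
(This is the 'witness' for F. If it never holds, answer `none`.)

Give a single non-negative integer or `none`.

s_0={r}: G(G(s))=False G(s)=False s=False
s_1={p,q}: G(G(s))=False G(s)=False s=False
s_2={p,s}: G(G(s))=False G(s)=False s=True
s_3={p}: G(G(s))=False G(s)=False s=False
s_4={p,r}: G(G(s))=False G(s)=False s=False
F(G(G(s))) does not hold (no witness exists).

Answer: none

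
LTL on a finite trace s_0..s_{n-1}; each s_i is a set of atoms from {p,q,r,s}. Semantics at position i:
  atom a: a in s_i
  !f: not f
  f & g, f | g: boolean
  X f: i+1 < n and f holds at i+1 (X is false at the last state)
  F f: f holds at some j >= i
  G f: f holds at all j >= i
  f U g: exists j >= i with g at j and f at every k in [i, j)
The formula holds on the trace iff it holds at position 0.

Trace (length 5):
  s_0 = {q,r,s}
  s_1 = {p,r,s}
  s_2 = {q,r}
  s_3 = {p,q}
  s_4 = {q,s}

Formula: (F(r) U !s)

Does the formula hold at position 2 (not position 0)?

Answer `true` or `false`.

Answer: true

Derivation:
s_0={q,r,s}: (F(r) U !s)=True F(r)=True r=True !s=False s=True
s_1={p,r,s}: (F(r) U !s)=True F(r)=True r=True !s=False s=True
s_2={q,r}: (F(r) U !s)=True F(r)=True r=True !s=True s=False
s_3={p,q}: (F(r) U !s)=True F(r)=False r=False !s=True s=False
s_4={q,s}: (F(r) U !s)=False F(r)=False r=False !s=False s=True
Evaluating at position 2: result = True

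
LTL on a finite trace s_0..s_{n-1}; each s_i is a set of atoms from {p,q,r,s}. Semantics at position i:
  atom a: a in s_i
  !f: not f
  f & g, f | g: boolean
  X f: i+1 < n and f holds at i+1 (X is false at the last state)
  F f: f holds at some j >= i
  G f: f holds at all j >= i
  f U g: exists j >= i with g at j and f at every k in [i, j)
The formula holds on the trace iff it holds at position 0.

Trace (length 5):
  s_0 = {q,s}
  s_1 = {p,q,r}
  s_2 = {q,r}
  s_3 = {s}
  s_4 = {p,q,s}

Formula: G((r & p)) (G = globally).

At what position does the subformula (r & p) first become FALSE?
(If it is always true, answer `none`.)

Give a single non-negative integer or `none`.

Answer: 0

Derivation:
s_0={q,s}: (r & p)=False r=False p=False
s_1={p,q,r}: (r & p)=True r=True p=True
s_2={q,r}: (r & p)=False r=True p=False
s_3={s}: (r & p)=False r=False p=False
s_4={p,q,s}: (r & p)=False r=False p=True
G((r & p)) holds globally = False
First violation at position 0.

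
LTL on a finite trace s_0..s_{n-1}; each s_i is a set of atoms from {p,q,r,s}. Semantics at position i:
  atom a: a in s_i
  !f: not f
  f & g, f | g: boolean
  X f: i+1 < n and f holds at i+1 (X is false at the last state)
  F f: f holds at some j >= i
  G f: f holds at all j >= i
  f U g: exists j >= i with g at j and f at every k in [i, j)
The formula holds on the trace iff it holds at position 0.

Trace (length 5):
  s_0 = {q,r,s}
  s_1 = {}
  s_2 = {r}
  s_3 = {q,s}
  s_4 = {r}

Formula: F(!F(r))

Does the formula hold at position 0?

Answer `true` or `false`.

Answer: false

Derivation:
s_0={q,r,s}: F(!F(r))=False !F(r)=False F(r)=True r=True
s_1={}: F(!F(r))=False !F(r)=False F(r)=True r=False
s_2={r}: F(!F(r))=False !F(r)=False F(r)=True r=True
s_3={q,s}: F(!F(r))=False !F(r)=False F(r)=True r=False
s_4={r}: F(!F(r))=False !F(r)=False F(r)=True r=True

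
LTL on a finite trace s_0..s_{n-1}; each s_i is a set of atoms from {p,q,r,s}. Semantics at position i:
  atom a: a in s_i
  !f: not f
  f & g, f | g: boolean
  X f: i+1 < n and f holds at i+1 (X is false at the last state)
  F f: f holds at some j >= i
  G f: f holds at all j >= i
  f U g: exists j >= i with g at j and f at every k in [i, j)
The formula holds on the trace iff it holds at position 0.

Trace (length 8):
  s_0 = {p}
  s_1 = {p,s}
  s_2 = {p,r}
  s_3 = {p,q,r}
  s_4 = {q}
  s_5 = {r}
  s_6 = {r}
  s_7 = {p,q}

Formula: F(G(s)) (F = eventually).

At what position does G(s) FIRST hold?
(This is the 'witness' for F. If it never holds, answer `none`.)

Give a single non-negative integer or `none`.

Answer: none

Derivation:
s_0={p}: G(s)=False s=False
s_1={p,s}: G(s)=False s=True
s_2={p,r}: G(s)=False s=False
s_3={p,q,r}: G(s)=False s=False
s_4={q}: G(s)=False s=False
s_5={r}: G(s)=False s=False
s_6={r}: G(s)=False s=False
s_7={p,q}: G(s)=False s=False
F(G(s)) does not hold (no witness exists).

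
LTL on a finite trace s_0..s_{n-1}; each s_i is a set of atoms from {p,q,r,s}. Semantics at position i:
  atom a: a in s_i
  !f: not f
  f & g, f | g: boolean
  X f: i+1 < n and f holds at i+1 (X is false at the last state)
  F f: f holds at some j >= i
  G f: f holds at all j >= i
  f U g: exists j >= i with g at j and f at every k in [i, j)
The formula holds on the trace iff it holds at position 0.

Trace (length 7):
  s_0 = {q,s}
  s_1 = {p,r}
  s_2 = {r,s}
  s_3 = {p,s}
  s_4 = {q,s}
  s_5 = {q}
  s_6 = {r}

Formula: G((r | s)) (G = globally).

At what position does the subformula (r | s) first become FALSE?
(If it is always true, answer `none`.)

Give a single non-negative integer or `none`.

s_0={q,s}: (r | s)=True r=False s=True
s_1={p,r}: (r | s)=True r=True s=False
s_2={r,s}: (r | s)=True r=True s=True
s_3={p,s}: (r | s)=True r=False s=True
s_4={q,s}: (r | s)=True r=False s=True
s_5={q}: (r | s)=False r=False s=False
s_6={r}: (r | s)=True r=True s=False
G((r | s)) holds globally = False
First violation at position 5.

Answer: 5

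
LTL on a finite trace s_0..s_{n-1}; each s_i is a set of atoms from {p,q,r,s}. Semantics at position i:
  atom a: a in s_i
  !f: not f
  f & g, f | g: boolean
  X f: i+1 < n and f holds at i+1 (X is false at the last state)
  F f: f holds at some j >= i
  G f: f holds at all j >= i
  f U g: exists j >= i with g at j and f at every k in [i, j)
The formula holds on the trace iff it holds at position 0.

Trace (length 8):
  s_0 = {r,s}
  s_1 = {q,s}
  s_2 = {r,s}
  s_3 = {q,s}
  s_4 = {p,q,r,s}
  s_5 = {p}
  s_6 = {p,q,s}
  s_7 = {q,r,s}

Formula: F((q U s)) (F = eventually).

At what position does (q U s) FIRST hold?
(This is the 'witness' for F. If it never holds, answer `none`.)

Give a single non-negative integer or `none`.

Answer: 0

Derivation:
s_0={r,s}: (q U s)=True q=False s=True
s_1={q,s}: (q U s)=True q=True s=True
s_2={r,s}: (q U s)=True q=False s=True
s_3={q,s}: (q U s)=True q=True s=True
s_4={p,q,r,s}: (q U s)=True q=True s=True
s_5={p}: (q U s)=False q=False s=False
s_6={p,q,s}: (q U s)=True q=True s=True
s_7={q,r,s}: (q U s)=True q=True s=True
F((q U s)) holds; first witness at position 0.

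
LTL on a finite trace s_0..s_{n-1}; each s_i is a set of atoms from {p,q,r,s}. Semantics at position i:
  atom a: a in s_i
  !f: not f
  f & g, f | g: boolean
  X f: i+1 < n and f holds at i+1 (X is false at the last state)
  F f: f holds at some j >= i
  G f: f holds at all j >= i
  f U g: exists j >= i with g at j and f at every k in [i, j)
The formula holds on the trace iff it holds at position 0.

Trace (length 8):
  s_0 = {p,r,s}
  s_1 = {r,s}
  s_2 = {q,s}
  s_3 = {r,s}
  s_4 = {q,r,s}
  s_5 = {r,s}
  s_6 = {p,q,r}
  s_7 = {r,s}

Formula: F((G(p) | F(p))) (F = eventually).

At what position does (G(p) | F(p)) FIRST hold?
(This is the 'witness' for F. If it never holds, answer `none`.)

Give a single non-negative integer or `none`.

s_0={p,r,s}: (G(p) | F(p))=True G(p)=False p=True F(p)=True
s_1={r,s}: (G(p) | F(p))=True G(p)=False p=False F(p)=True
s_2={q,s}: (G(p) | F(p))=True G(p)=False p=False F(p)=True
s_3={r,s}: (G(p) | F(p))=True G(p)=False p=False F(p)=True
s_4={q,r,s}: (G(p) | F(p))=True G(p)=False p=False F(p)=True
s_5={r,s}: (G(p) | F(p))=True G(p)=False p=False F(p)=True
s_6={p,q,r}: (G(p) | F(p))=True G(p)=False p=True F(p)=True
s_7={r,s}: (G(p) | F(p))=False G(p)=False p=False F(p)=False
F((G(p) | F(p))) holds; first witness at position 0.

Answer: 0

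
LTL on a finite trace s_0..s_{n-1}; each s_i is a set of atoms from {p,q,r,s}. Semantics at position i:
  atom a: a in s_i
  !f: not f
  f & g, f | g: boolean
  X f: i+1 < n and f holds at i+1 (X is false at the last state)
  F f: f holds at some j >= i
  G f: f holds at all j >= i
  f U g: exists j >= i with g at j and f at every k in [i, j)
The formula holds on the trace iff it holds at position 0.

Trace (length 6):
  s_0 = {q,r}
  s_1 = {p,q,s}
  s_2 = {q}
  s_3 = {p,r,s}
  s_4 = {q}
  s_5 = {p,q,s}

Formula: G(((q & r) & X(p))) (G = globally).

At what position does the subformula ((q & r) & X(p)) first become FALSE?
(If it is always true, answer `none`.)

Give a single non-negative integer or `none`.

s_0={q,r}: ((q & r) & X(p))=True (q & r)=True q=True r=True X(p)=True p=False
s_1={p,q,s}: ((q & r) & X(p))=False (q & r)=False q=True r=False X(p)=False p=True
s_2={q}: ((q & r) & X(p))=False (q & r)=False q=True r=False X(p)=True p=False
s_3={p,r,s}: ((q & r) & X(p))=False (q & r)=False q=False r=True X(p)=False p=True
s_4={q}: ((q & r) & X(p))=False (q & r)=False q=True r=False X(p)=True p=False
s_5={p,q,s}: ((q & r) & X(p))=False (q & r)=False q=True r=False X(p)=False p=True
G(((q & r) & X(p))) holds globally = False
First violation at position 1.

Answer: 1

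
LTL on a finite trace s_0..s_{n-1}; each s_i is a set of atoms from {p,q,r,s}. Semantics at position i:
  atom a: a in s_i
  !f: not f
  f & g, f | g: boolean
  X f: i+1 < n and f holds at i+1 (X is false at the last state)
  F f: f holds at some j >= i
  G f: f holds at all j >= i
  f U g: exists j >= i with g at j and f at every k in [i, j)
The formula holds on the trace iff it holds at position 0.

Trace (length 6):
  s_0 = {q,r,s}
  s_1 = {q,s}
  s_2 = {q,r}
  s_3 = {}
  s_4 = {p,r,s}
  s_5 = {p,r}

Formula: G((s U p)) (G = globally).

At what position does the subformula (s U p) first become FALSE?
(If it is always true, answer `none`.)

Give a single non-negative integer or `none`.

s_0={q,r,s}: (s U p)=False s=True p=False
s_1={q,s}: (s U p)=False s=True p=False
s_2={q,r}: (s U p)=False s=False p=False
s_3={}: (s U p)=False s=False p=False
s_4={p,r,s}: (s U p)=True s=True p=True
s_5={p,r}: (s U p)=True s=False p=True
G((s U p)) holds globally = False
First violation at position 0.

Answer: 0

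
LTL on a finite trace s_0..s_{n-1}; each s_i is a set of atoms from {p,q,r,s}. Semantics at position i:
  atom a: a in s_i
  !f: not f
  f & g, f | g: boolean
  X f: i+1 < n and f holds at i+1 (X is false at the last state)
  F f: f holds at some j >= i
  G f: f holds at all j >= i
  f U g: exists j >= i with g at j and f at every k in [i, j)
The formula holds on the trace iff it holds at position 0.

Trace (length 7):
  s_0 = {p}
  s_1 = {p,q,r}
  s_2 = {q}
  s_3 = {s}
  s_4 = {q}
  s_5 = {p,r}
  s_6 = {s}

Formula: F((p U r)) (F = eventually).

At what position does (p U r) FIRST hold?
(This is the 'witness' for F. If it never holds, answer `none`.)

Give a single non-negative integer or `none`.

Answer: 0

Derivation:
s_0={p}: (p U r)=True p=True r=False
s_1={p,q,r}: (p U r)=True p=True r=True
s_2={q}: (p U r)=False p=False r=False
s_3={s}: (p U r)=False p=False r=False
s_4={q}: (p U r)=False p=False r=False
s_5={p,r}: (p U r)=True p=True r=True
s_6={s}: (p U r)=False p=False r=False
F((p U r)) holds; first witness at position 0.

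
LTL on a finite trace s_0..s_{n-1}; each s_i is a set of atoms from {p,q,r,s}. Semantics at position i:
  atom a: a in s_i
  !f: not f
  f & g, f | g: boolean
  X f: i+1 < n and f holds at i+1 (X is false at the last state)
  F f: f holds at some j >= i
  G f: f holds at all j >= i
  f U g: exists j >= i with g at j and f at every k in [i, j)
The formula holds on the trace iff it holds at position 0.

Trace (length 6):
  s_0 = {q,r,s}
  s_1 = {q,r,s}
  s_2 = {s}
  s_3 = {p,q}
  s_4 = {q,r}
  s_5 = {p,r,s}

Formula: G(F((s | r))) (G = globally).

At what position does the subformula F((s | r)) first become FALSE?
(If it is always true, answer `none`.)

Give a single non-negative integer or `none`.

s_0={q,r,s}: F((s | r))=True (s | r)=True s=True r=True
s_1={q,r,s}: F((s | r))=True (s | r)=True s=True r=True
s_2={s}: F((s | r))=True (s | r)=True s=True r=False
s_3={p,q}: F((s | r))=True (s | r)=False s=False r=False
s_4={q,r}: F((s | r))=True (s | r)=True s=False r=True
s_5={p,r,s}: F((s | r))=True (s | r)=True s=True r=True
G(F((s | r))) holds globally = True
No violation — formula holds at every position.

Answer: none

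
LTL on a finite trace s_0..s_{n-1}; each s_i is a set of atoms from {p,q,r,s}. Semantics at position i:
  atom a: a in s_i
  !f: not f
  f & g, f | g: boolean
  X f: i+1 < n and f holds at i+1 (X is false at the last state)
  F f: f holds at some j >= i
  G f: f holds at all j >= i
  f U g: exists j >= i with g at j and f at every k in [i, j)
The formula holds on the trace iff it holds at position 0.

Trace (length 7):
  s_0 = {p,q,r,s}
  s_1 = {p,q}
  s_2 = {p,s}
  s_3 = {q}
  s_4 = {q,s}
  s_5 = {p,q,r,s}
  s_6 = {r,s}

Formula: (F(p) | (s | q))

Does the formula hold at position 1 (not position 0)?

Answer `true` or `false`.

Answer: true

Derivation:
s_0={p,q,r,s}: (F(p) | (s | q))=True F(p)=True p=True (s | q)=True s=True q=True
s_1={p,q}: (F(p) | (s | q))=True F(p)=True p=True (s | q)=True s=False q=True
s_2={p,s}: (F(p) | (s | q))=True F(p)=True p=True (s | q)=True s=True q=False
s_3={q}: (F(p) | (s | q))=True F(p)=True p=False (s | q)=True s=False q=True
s_4={q,s}: (F(p) | (s | q))=True F(p)=True p=False (s | q)=True s=True q=True
s_5={p,q,r,s}: (F(p) | (s | q))=True F(p)=True p=True (s | q)=True s=True q=True
s_6={r,s}: (F(p) | (s | q))=True F(p)=False p=False (s | q)=True s=True q=False
Evaluating at position 1: result = True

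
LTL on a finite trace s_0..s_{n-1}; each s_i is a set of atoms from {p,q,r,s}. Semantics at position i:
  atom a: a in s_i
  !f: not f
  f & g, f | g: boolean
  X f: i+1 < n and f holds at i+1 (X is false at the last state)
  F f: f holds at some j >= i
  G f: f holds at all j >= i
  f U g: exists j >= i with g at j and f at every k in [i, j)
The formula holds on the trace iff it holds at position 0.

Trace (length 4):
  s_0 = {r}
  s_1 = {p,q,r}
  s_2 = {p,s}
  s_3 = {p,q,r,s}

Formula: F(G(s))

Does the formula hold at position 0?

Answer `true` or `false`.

Answer: true

Derivation:
s_0={r}: F(G(s))=True G(s)=False s=False
s_1={p,q,r}: F(G(s))=True G(s)=False s=False
s_2={p,s}: F(G(s))=True G(s)=True s=True
s_3={p,q,r,s}: F(G(s))=True G(s)=True s=True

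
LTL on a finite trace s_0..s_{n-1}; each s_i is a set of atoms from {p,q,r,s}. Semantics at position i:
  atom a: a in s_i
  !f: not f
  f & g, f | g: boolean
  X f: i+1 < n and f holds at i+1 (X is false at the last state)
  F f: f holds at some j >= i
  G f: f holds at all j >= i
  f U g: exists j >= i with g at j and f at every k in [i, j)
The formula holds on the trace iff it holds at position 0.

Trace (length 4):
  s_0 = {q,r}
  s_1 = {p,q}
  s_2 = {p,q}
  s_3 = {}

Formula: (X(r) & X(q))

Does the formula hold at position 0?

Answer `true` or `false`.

Answer: false

Derivation:
s_0={q,r}: (X(r) & X(q))=False X(r)=False r=True X(q)=True q=True
s_1={p,q}: (X(r) & X(q))=False X(r)=False r=False X(q)=True q=True
s_2={p,q}: (X(r) & X(q))=False X(r)=False r=False X(q)=False q=True
s_3={}: (X(r) & X(q))=False X(r)=False r=False X(q)=False q=False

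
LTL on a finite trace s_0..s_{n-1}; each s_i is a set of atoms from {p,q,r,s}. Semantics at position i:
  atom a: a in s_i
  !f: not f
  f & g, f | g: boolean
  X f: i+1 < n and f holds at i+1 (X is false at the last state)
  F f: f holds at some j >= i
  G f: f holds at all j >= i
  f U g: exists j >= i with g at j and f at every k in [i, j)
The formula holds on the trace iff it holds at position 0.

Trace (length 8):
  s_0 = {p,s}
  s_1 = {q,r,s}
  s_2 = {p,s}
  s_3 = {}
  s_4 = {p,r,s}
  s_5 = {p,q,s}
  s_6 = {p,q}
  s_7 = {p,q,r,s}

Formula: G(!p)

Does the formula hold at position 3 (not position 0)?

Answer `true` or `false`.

Answer: false

Derivation:
s_0={p,s}: G(!p)=False !p=False p=True
s_1={q,r,s}: G(!p)=False !p=True p=False
s_2={p,s}: G(!p)=False !p=False p=True
s_3={}: G(!p)=False !p=True p=False
s_4={p,r,s}: G(!p)=False !p=False p=True
s_5={p,q,s}: G(!p)=False !p=False p=True
s_6={p,q}: G(!p)=False !p=False p=True
s_7={p,q,r,s}: G(!p)=False !p=False p=True
Evaluating at position 3: result = False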